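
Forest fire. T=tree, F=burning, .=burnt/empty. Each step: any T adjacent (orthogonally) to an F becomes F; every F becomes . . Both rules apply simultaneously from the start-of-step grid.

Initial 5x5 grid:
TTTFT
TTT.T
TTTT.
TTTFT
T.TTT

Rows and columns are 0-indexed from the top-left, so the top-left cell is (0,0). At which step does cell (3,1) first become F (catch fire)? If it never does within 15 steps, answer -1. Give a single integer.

Step 1: cell (3,1)='T' (+6 fires, +2 burnt)
Step 2: cell (3,1)='F' (+7 fires, +6 burnt)
  -> target ignites at step 2
Step 3: cell (3,1)='.' (+4 fires, +7 burnt)
Step 4: cell (3,1)='.' (+3 fires, +4 burnt)
Step 5: cell (3,1)='.' (+0 fires, +3 burnt)
  fire out at step 5

2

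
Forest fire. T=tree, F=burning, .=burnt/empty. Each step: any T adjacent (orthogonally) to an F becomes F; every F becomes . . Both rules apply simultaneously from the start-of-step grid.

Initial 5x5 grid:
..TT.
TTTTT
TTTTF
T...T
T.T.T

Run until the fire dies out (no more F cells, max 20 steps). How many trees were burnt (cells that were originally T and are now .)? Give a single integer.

Answer: 15

Derivation:
Step 1: +3 fires, +1 burnt (F count now 3)
Step 2: +3 fires, +3 burnt (F count now 3)
Step 3: +3 fires, +3 burnt (F count now 3)
Step 4: +3 fires, +3 burnt (F count now 3)
Step 5: +2 fires, +3 burnt (F count now 2)
Step 6: +1 fires, +2 burnt (F count now 1)
Step 7: +0 fires, +1 burnt (F count now 0)
Fire out after step 7
Initially T: 16, now '.': 24
Total burnt (originally-T cells now '.'): 15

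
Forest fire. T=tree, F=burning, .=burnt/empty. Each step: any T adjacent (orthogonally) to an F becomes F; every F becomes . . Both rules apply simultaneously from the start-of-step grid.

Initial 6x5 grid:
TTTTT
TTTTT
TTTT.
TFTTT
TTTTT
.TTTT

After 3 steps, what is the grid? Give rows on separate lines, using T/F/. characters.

Step 1: 4 trees catch fire, 1 burn out
  TTTTT
  TTTTT
  TFTT.
  F.FTT
  TFTTT
  .TTTT
Step 2: 7 trees catch fire, 4 burn out
  TTTTT
  TFTTT
  F.FT.
  ...FT
  F.FTT
  .FTTT
Step 3: 7 trees catch fire, 7 burn out
  TFTTT
  F.FTT
  ...F.
  ....F
  ...FT
  ..FTT

TFTTT
F.FTT
...F.
....F
...FT
..FTT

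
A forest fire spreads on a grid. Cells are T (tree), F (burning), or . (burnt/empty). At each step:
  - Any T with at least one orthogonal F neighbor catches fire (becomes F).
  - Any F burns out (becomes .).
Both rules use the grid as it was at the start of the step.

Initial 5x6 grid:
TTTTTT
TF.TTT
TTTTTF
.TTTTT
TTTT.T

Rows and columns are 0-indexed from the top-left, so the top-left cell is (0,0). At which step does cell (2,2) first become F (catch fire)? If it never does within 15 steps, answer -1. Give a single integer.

Step 1: cell (2,2)='T' (+6 fires, +2 burnt)
Step 2: cell (2,2)='F' (+10 fires, +6 burnt)
  -> target ignites at step 2
Step 3: cell (2,2)='.' (+6 fires, +10 burnt)
Step 4: cell (2,2)='.' (+3 fires, +6 burnt)
Step 5: cell (2,2)='.' (+0 fires, +3 burnt)
  fire out at step 5

2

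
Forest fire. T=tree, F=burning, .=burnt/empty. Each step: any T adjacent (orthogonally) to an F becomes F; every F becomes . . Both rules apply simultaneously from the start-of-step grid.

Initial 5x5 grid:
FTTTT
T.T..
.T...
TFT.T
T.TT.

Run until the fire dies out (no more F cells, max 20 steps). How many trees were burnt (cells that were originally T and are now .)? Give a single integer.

Answer: 12

Derivation:
Step 1: +5 fires, +2 burnt (F count now 5)
Step 2: +3 fires, +5 burnt (F count now 3)
Step 3: +3 fires, +3 burnt (F count now 3)
Step 4: +1 fires, +3 burnt (F count now 1)
Step 5: +0 fires, +1 burnt (F count now 0)
Fire out after step 5
Initially T: 13, now '.': 24
Total burnt (originally-T cells now '.'): 12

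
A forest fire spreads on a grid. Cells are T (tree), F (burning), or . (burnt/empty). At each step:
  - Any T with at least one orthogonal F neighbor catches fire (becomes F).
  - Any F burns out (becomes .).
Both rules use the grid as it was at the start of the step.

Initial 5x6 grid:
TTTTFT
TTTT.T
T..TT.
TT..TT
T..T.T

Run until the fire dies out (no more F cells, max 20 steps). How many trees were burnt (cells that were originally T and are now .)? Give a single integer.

Answer: 19

Derivation:
Step 1: +2 fires, +1 burnt (F count now 2)
Step 2: +3 fires, +2 burnt (F count now 3)
Step 3: +3 fires, +3 burnt (F count now 3)
Step 4: +3 fires, +3 burnt (F count now 3)
Step 5: +2 fires, +3 burnt (F count now 2)
Step 6: +2 fires, +2 burnt (F count now 2)
Step 7: +2 fires, +2 burnt (F count now 2)
Step 8: +2 fires, +2 burnt (F count now 2)
Step 9: +0 fires, +2 burnt (F count now 0)
Fire out after step 9
Initially T: 20, now '.': 29
Total burnt (originally-T cells now '.'): 19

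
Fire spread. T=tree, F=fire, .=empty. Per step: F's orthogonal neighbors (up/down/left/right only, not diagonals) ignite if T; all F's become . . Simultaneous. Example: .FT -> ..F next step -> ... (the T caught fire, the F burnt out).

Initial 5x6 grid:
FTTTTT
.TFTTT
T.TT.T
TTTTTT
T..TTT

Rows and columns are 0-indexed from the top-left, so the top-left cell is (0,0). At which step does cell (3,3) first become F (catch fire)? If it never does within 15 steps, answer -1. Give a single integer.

Step 1: cell (3,3)='T' (+5 fires, +2 burnt)
Step 2: cell (3,3)='T' (+4 fires, +5 burnt)
Step 3: cell (3,3)='F' (+4 fires, +4 burnt)
  -> target ignites at step 3
Step 4: cell (3,3)='.' (+5 fires, +4 burnt)
Step 5: cell (3,3)='.' (+4 fires, +5 burnt)
Step 6: cell (3,3)='.' (+1 fires, +4 burnt)
Step 7: cell (3,3)='.' (+0 fires, +1 burnt)
  fire out at step 7

3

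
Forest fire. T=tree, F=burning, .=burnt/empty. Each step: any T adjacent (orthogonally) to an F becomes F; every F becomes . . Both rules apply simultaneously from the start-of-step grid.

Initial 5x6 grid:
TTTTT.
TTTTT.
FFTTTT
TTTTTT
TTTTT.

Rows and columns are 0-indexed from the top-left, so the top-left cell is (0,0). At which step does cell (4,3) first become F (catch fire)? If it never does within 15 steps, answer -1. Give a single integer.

Step 1: cell (4,3)='T' (+5 fires, +2 burnt)
Step 2: cell (4,3)='T' (+7 fires, +5 burnt)
Step 3: cell (4,3)='T' (+5 fires, +7 burnt)
Step 4: cell (4,3)='F' (+5 fires, +5 burnt)
  -> target ignites at step 4
Step 5: cell (4,3)='.' (+3 fires, +5 burnt)
Step 6: cell (4,3)='.' (+0 fires, +3 burnt)
  fire out at step 6

4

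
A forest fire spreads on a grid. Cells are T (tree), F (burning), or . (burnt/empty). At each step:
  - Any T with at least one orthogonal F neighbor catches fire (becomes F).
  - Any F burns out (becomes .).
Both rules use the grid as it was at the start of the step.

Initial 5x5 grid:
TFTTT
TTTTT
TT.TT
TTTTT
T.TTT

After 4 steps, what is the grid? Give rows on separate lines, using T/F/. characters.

Step 1: 3 trees catch fire, 1 burn out
  F.FTT
  TFTTT
  TT.TT
  TTTTT
  T.TTT
Step 2: 4 trees catch fire, 3 burn out
  ...FT
  F.FTT
  TF.TT
  TTTTT
  T.TTT
Step 3: 4 trees catch fire, 4 burn out
  ....F
  ...FT
  F..TT
  TFTTT
  T.TTT
Step 4: 4 trees catch fire, 4 burn out
  .....
  ....F
  ...FT
  F.FTT
  T.TTT

.....
....F
...FT
F.FTT
T.TTT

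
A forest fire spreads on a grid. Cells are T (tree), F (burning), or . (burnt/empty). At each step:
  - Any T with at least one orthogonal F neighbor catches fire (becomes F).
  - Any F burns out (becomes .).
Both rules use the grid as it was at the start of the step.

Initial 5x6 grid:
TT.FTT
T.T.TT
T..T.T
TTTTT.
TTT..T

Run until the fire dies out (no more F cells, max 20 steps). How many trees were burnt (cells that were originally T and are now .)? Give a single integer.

Answer: 5

Derivation:
Step 1: +1 fires, +1 burnt (F count now 1)
Step 2: +2 fires, +1 burnt (F count now 2)
Step 3: +1 fires, +2 burnt (F count now 1)
Step 4: +1 fires, +1 burnt (F count now 1)
Step 5: +0 fires, +1 burnt (F count now 0)
Fire out after step 5
Initially T: 20, now '.': 15
Total burnt (originally-T cells now '.'): 5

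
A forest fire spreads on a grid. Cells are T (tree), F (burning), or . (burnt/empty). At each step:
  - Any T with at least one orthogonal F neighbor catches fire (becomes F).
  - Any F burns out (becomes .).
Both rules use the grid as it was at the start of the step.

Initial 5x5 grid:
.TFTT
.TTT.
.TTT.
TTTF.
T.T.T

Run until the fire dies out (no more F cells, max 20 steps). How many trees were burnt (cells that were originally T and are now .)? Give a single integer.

Step 1: +5 fires, +2 burnt (F count now 5)
Step 2: +6 fires, +5 burnt (F count now 6)
Step 3: +2 fires, +6 burnt (F count now 2)
Step 4: +1 fires, +2 burnt (F count now 1)
Step 5: +0 fires, +1 burnt (F count now 0)
Fire out after step 5
Initially T: 15, now '.': 24
Total burnt (originally-T cells now '.'): 14

Answer: 14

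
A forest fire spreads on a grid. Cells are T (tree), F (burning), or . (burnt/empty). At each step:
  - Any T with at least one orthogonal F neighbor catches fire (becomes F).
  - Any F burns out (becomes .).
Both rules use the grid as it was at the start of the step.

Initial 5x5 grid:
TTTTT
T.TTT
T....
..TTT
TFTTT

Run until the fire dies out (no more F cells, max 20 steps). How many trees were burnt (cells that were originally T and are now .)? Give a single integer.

Step 1: +2 fires, +1 burnt (F count now 2)
Step 2: +2 fires, +2 burnt (F count now 2)
Step 3: +2 fires, +2 burnt (F count now 2)
Step 4: +1 fires, +2 burnt (F count now 1)
Step 5: +0 fires, +1 burnt (F count now 0)
Fire out after step 5
Initially T: 17, now '.': 15
Total burnt (originally-T cells now '.'): 7

Answer: 7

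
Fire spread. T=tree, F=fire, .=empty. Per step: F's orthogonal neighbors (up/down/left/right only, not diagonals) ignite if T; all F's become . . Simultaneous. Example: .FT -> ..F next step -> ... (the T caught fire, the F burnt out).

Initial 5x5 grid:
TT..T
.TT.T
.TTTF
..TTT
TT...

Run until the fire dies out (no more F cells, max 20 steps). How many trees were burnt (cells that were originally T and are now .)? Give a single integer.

Step 1: +3 fires, +1 burnt (F count now 3)
Step 2: +3 fires, +3 burnt (F count now 3)
Step 3: +3 fires, +3 burnt (F count now 3)
Step 4: +1 fires, +3 burnt (F count now 1)
Step 5: +1 fires, +1 burnt (F count now 1)
Step 6: +1 fires, +1 burnt (F count now 1)
Step 7: +0 fires, +1 burnt (F count now 0)
Fire out after step 7
Initially T: 14, now '.': 23
Total burnt (originally-T cells now '.'): 12

Answer: 12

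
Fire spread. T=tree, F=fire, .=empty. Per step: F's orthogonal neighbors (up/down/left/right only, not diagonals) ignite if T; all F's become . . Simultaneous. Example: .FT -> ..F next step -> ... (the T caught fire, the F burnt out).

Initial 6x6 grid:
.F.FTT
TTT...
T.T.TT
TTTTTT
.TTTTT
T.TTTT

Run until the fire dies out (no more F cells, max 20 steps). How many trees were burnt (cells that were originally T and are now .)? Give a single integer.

Answer: 24

Derivation:
Step 1: +2 fires, +2 burnt (F count now 2)
Step 2: +3 fires, +2 burnt (F count now 3)
Step 3: +2 fires, +3 burnt (F count now 2)
Step 4: +2 fires, +2 burnt (F count now 2)
Step 5: +3 fires, +2 burnt (F count now 3)
Step 6: +4 fires, +3 burnt (F count now 4)
Step 7: +4 fires, +4 burnt (F count now 4)
Step 8: +3 fires, +4 burnt (F count now 3)
Step 9: +1 fires, +3 burnt (F count now 1)
Step 10: +0 fires, +1 burnt (F count now 0)
Fire out after step 10
Initially T: 25, now '.': 35
Total burnt (originally-T cells now '.'): 24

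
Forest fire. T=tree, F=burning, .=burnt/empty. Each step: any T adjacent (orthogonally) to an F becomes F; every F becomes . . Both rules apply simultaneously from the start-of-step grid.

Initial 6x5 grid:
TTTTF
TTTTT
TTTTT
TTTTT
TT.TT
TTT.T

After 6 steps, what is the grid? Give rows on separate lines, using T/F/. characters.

Step 1: 2 trees catch fire, 1 burn out
  TTTF.
  TTTTF
  TTTTT
  TTTTT
  TT.TT
  TTT.T
Step 2: 3 trees catch fire, 2 burn out
  TTF..
  TTTF.
  TTTTF
  TTTTT
  TT.TT
  TTT.T
Step 3: 4 trees catch fire, 3 burn out
  TF...
  TTF..
  TTTF.
  TTTTF
  TT.TT
  TTT.T
Step 4: 5 trees catch fire, 4 burn out
  F....
  TF...
  TTF..
  TTTF.
  TT.TF
  TTT.T
Step 5: 5 trees catch fire, 5 burn out
  .....
  F....
  TF...
  TTF..
  TT.F.
  TTT.F
Step 6: 2 trees catch fire, 5 burn out
  .....
  .....
  F....
  TF...
  TT...
  TTT..

.....
.....
F....
TF...
TT...
TTT..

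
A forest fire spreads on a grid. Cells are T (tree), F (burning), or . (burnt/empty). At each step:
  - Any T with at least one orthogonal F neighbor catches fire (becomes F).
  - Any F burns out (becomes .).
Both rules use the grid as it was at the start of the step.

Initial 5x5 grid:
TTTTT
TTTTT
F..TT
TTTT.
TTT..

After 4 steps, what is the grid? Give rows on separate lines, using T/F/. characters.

Step 1: 2 trees catch fire, 1 burn out
  TTTTT
  FTTTT
  ...TT
  FTTT.
  TTT..
Step 2: 4 trees catch fire, 2 burn out
  FTTTT
  .FTTT
  ...TT
  .FTT.
  FTT..
Step 3: 4 trees catch fire, 4 burn out
  .FTTT
  ..FTT
  ...TT
  ..FT.
  .FT..
Step 4: 4 trees catch fire, 4 burn out
  ..FTT
  ...FT
  ...TT
  ...F.
  ..F..

..FTT
...FT
...TT
...F.
..F..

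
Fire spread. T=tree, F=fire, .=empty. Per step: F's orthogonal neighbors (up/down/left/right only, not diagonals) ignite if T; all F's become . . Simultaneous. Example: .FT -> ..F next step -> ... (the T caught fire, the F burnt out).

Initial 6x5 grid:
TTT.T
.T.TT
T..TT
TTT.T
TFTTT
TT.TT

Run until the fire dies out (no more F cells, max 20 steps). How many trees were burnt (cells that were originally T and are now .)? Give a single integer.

Answer: 18

Derivation:
Step 1: +4 fires, +1 burnt (F count now 4)
Step 2: +4 fires, +4 burnt (F count now 4)
Step 3: +3 fires, +4 burnt (F count now 3)
Step 4: +2 fires, +3 burnt (F count now 2)
Step 5: +1 fires, +2 burnt (F count now 1)
Step 6: +2 fires, +1 burnt (F count now 2)
Step 7: +2 fires, +2 burnt (F count now 2)
Step 8: +0 fires, +2 burnt (F count now 0)
Fire out after step 8
Initially T: 22, now '.': 26
Total burnt (originally-T cells now '.'): 18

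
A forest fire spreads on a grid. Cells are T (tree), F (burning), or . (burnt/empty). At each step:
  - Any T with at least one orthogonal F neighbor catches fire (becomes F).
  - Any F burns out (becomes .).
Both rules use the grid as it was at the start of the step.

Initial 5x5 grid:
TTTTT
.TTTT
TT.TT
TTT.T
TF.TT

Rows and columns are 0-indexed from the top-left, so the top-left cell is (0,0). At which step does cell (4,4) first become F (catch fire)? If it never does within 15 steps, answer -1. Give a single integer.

Step 1: cell (4,4)='T' (+2 fires, +1 burnt)
Step 2: cell (4,4)='T' (+3 fires, +2 burnt)
Step 3: cell (4,4)='T' (+2 fires, +3 burnt)
Step 4: cell (4,4)='T' (+2 fires, +2 burnt)
Step 5: cell (4,4)='T' (+3 fires, +2 burnt)
Step 6: cell (4,4)='T' (+3 fires, +3 burnt)
Step 7: cell (4,4)='T' (+2 fires, +3 burnt)
Step 8: cell (4,4)='T' (+1 fires, +2 burnt)
Step 9: cell (4,4)='F' (+1 fires, +1 burnt)
  -> target ignites at step 9
Step 10: cell (4,4)='.' (+1 fires, +1 burnt)
Step 11: cell (4,4)='.' (+0 fires, +1 burnt)
  fire out at step 11

9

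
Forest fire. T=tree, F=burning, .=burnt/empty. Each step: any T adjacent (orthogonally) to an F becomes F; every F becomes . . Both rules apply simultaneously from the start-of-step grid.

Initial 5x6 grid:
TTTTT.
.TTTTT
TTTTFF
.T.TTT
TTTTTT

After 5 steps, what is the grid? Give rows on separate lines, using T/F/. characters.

Step 1: 5 trees catch fire, 2 burn out
  TTTTT.
  .TTTFF
  TTTF..
  .T.TFF
  TTTTTT
Step 2: 6 trees catch fire, 5 burn out
  TTTTF.
  .TTF..
  TTF...
  .T.F..
  TTTTFF
Step 3: 4 trees catch fire, 6 burn out
  TTTF..
  .TF...
  TF....
  .T....
  TTTF..
Step 4: 5 trees catch fire, 4 burn out
  TTF...
  .F....
  F.....
  .F....
  TTF...
Step 5: 2 trees catch fire, 5 burn out
  TF....
  ......
  ......
  ......
  TF....

TF....
......
......
......
TF....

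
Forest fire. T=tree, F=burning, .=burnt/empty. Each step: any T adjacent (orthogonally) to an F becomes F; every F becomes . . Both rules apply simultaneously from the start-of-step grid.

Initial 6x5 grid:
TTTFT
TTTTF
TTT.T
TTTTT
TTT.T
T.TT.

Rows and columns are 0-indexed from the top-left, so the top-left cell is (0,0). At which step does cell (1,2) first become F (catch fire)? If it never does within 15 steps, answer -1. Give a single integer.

Step 1: cell (1,2)='T' (+4 fires, +2 burnt)
Step 2: cell (1,2)='F' (+3 fires, +4 burnt)
  -> target ignites at step 2
Step 3: cell (1,2)='.' (+5 fires, +3 burnt)
Step 4: cell (1,2)='.' (+3 fires, +5 burnt)
Step 5: cell (1,2)='.' (+3 fires, +3 burnt)
Step 6: cell (1,2)='.' (+3 fires, +3 burnt)
Step 7: cell (1,2)='.' (+2 fires, +3 burnt)
Step 8: cell (1,2)='.' (+1 fires, +2 burnt)
Step 9: cell (1,2)='.' (+0 fires, +1 burnt)
  fire out at step 9

2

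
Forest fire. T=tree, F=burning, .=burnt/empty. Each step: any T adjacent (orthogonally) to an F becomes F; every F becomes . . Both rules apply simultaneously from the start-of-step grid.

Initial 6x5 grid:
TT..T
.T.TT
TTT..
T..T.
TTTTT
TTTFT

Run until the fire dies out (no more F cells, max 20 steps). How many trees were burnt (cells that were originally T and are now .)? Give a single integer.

Answer: 17

Derivation:
Step 1: +3 fires, +1 burnt (F count now 3)
Step 2: +4 fires, +3 burnt (F count now 4)
Step 3: +2 fires, +4 burnt (F count now 2)
Step 4: +1 fires, +2 burnt (F count now 1)
Step 5: +1 fires, +1 burnt (F count now 1)
Step 6: +1 fires, +1 burnt (F count now 1)
Step 7: +1 fires, +1 burnt (F count now 1)
Step 8: +2 fires, +1 burnt (F count now 2)
Step 9: +1 fires, +2 burnt (F count now 1)
Step 10: +1 fires, +1 burnt (F count now 1)
Step 11: +0 fires, +1 burnt (F count now 0)
Fire out after step 11
Initially T: 20, now '.': 27
Total burnt (originally-T cells now '.'): 17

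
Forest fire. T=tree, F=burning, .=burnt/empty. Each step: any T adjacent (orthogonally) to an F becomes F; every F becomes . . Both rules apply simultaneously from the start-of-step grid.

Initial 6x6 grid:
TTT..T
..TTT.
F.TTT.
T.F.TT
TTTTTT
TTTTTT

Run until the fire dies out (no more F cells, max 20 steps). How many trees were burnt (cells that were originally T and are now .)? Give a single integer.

Answer: 24

Derivation:
Step 1: +3 fires, +2 burnt (F count now 3)
Step 2: +6 fires, +3 burnt (F count now 6)
Step 3: +7 fires, +6 burnt (F count now 7)
Step 4: +5 fires, +7 burnt (F count now 5)
Step 5: +3 fires, +5 burnt (F count now 3)
Step 6: +0 fires, +3 burnt (F count now 0)
Fire out after step 6
Initially T: 25, now '.': 35
Total burnt (originally-T cells now '.'): 24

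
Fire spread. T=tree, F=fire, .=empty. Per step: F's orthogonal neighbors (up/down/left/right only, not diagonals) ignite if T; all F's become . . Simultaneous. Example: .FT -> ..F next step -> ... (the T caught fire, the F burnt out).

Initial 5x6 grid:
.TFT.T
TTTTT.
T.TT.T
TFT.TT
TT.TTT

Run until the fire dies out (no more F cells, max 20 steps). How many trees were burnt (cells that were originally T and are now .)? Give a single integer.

Step 1: +6 fires, +2 burnt (F count now 6)
Step 2: +5 fires, +6 burnt (F count now 5)
Step 3: +3 fires, +5 burnt (F count now 3)
Step 4: +0 fires, +3 burnt (F count now 0)
Fire out after step 4
Initially T: 21, now '.': 23
Total burnt (originally-T cells now '.'): 14

Answer: 14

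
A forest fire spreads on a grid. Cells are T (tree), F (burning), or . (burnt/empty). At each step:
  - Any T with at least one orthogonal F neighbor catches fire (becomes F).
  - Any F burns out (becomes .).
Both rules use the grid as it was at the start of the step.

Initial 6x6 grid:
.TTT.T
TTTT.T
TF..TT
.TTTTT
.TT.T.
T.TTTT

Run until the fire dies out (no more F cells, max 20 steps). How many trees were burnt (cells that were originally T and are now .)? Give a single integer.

Answer: 24

Derivation:
Step 1: +3 fires, +1 burnt (F count now 3)
Step 2: +5 fires, +3 burnt (F count now 5)
Step 3: +4 fires, +5 burnt (F count now 4)
Step 4: +3 fires, +4 burnt (F count now 3)
Step 5: +4 fires, +3 burnt (F count now 4)
Step 6: +2 fires, +4 burnt (F count now 2)
Step 7: +2 fires, +2 burnt (F count now 2)
Step 8: +1 fires, +2 burnt (F count now 1)
Step 9: +0 fires, +1 burnt (F count now 0)
Fire out after step 9
Initially T: 25, now '.': 35
Total burnt (originally-T cells now '.'): 24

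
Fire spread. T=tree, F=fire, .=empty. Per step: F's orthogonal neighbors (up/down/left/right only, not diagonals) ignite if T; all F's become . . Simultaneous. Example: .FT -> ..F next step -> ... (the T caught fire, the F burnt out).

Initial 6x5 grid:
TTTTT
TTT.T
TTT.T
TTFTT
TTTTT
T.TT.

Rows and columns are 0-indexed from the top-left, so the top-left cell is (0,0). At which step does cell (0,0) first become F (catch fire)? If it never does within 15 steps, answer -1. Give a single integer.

Step 1: cell (0,0)='T' (+4 fires, +1 burnt)
Step 2: cell (0,0)='T' (+7 fires, +4 burnt)
Step 3: cell (0,0)='T' (+7 fires, +7 burnt)
Step 4: cell (0,0)='T' (+5 fires, +7 burnt)
Step 5: cell (0,0)='F' (+2 fires, +5 burnt)
  -> target ignites at step 5
Step 6: cell (0,0)='.' (+0 fires, +2 burnt)
  fire out at step 6

5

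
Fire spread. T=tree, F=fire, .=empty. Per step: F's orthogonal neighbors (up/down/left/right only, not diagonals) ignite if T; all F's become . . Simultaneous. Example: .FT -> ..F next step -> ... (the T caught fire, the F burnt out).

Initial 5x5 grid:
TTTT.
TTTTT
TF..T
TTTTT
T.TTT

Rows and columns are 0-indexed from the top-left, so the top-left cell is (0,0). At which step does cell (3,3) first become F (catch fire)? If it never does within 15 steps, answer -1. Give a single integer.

Step 1: cell (3,3)='T' (+3 fires, +1 burnt)
Step 2: cell (3,3)='T' (+5 fires, +3 burnt)
Step 3: cell (3,3)='F' (+6 fires, +5 burnt)
  -> target ignites at step 3
Step 4: cell (3,3)='.' (+4 fires, +6 burnt)
Step 5: cell (3,3)='.' (+2 fires, +4 burnt)
Step 6: cell (3,3)='.' (+0 fires, +2 burnt)
  fire out at step 6

3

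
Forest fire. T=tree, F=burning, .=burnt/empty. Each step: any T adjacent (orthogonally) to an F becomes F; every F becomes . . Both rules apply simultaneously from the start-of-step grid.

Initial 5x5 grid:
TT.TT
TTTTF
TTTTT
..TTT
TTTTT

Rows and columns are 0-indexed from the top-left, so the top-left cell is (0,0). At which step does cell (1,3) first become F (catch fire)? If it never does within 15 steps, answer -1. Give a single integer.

Step 1: cell (1,3)='F' (+3 fires, +1 burnt)
  -> target ignites at step 1
Step 2: cell (1,3)='.' (+4 fires, +3 burnt)
Step 3: cell (1,3)='.' (+4 fires, +4 burnt)
Step 4: cell (1,3)='.' (+5 fires, +4 burnt)
Step 5: cell (1,3)='.' (+3 fires, +5 burnt)
Step 6: cell (1,3)='.' (+1 fires, +3 burnt)
Step 7: cell (1,3)='.' (+1 fires, +1 burnt)
Step 8: cell (1,3)='.' (+0 fires, +1 burnt)
  fire out at step 8

1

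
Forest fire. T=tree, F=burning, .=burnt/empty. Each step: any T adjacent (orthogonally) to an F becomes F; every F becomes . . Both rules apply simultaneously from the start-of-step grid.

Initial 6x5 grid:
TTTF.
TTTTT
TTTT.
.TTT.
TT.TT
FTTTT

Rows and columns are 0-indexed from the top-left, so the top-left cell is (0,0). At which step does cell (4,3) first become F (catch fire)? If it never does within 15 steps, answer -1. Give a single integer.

Step 1: cell (4,3)='T' (+4 fires, +2 burnt)
Step 2: cell (4,3)='T' (+6 fires, +4 burnt)
Step 3: cell (4,3)='T' (+6 fires, +6 burnt)
Step 4: cell (4,3)='F' (+5 fires, +6 burnt)
  -> target ignites at step 4
Step 5: cell (4,3)='.' (+2 fires, +5 burnt)
Step 6: cell (4,3)='.' (+0 fires, +2 burnt)
  fire out at step 6

4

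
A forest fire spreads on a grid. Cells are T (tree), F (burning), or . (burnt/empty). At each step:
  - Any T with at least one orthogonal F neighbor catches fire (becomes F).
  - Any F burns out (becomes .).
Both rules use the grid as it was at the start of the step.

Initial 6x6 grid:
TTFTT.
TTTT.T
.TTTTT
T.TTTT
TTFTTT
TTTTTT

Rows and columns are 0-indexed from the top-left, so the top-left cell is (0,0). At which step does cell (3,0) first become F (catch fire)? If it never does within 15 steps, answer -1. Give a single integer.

Step 1: cell (3,0)='T' (+7 fires, +2 burnt)
Step 2: cell (3,0)='T' (+10 fires, +7 burnt)
Step 3: cell (3,0)='F' (+8 fires, +10 burnt)
  -> target ignites at step 3
Step 4: cell (3,0)='.' (+3 fires, +8 burnt)
Step 5: cell (3,0)='.' (+1 fires, +3 burnt)
Step 6: cell (3,0)='.' (+1 fires, +1 burnt)
Step 7: cell (3,0)='.' (+0 fires, +1 burnt)
  fire out at step 7

3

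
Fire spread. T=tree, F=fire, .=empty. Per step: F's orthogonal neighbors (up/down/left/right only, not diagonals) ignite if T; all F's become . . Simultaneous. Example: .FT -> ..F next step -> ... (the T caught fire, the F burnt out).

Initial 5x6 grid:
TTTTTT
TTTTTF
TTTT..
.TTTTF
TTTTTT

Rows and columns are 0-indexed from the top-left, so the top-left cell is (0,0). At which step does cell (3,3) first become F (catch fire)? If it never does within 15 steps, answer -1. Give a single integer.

Step 1: cell (3,3)='T' (+4 fires, +2 burnt)
Step 2: cell (3,3)='F' (+4 fires, +4 burnt)
  -> target ignites at step 2
Step 3: cell (3,3)='.' (+5 fires, +4 burnt)
Step 4: cell (3,3)='.' (+5 fires, +5 burnt)
Step 5: cell (3,3)='.' (+4 fires, +5 burnt)
Step 6: cell (3,3)='.' (+3 fires, +4 burnt)
Step 7: cell (3,3)='.' (+0 fires, +3 burnt)
  fire out at step 7

2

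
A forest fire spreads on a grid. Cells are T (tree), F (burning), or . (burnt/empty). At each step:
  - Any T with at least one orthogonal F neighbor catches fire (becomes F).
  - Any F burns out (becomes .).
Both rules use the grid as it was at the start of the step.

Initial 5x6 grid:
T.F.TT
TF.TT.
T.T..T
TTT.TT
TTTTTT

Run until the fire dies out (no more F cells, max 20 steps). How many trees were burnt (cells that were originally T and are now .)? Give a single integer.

Answer: 16

Derivation:
Step 1: +1 fires, +2 burnt (F count now 1)
Step 2: +2 fires, +1 burnt (F count now 2)
Step 3: +1 fires, +2 burnt (F count now 1)
Step 4: +2 fires, +1 burnt (F count now 2)
Step 5: +2 fires, +2 burnt (F count now 2)
Step 6: +2 fires, +2 burnt (F count now 2)
Step 7: +1 fires, +2 burnt (F count now 1)
Step 8: +1 fires, +1 burnt (F count now 1)
Step 9: +2 fires, +1 burnt (F count now 2)
Step 10: +1 fires, +2 burnt (F count now 1)
Step 11: +1 fires, +1 burnt (F count now 1)
Step 12: +0 fires, +1 burnt (F count now 0)
Fire out after step 12
Initially T: 20, now '.': 26
Total burnt (originally-T cells now '.'): 16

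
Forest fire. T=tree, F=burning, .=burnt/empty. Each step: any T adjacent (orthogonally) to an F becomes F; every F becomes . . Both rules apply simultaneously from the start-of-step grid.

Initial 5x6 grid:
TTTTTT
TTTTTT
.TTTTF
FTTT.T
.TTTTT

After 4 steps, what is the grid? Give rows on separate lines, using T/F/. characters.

Step 1: 4 trees catch fire, 2 burn out
  TTTTTT
  TTTTTF
  .TTTF.
  .FTT.F
  .TTTTT
Step 2: 7 trees catch fire, 4 burn out
  TTTTTF
  TTTTF.
  .FTF..
  ..FT..
  .FTTTF
Step 3: 7 trees catch fire, 7 burn out
  TTTTF.
  TFTF..
  ..F...
  ...F..
  ..FTF.
Step 4: 5 trees catch fire, 7 burn out
  TFTF..
  F.F...
  ......
  ......
  ...F..

TFTF..
F.F...
......
......
...F..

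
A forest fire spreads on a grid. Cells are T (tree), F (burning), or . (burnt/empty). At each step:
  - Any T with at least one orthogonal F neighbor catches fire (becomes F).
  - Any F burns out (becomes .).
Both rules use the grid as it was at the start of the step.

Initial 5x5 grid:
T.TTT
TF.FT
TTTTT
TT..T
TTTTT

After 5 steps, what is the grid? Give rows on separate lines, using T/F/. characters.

Step 1: 5 trees catch fire, 2 burn out
  T.TFT
  F...F
  TFTFT
  TT..T
  TTTTT
Step 2: 7 trees catch fire, 5 burn out
  F.F.F
  .....
  F.F.F
  TF..T
  TTTTT
Step 3: 3 trees catch fire, 7 burn out
  .....
  .....
  .....
  F...F
  TFTTT
Step 4: 3 trees catch fire, 3 burn out
  .....
  .....
  .....
  .....
  F.FTF
Step 5: 1 trees catch fire, 3 burn out
  .....
  .....
  .....
  .....
  ...F.

.....
.....
.....
.....
...F.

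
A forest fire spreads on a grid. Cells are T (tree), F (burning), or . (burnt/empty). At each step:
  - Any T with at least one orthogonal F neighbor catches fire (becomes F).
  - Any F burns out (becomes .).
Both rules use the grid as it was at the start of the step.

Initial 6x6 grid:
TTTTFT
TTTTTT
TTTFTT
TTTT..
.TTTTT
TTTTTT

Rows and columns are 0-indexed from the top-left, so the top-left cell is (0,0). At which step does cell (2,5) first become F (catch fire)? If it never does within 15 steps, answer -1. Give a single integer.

Step 1: cell (2,5)='T' (+7 fires, +2 burnt)
Step 2: cell (2,5)='F' (+7 fires, +7 burnt)
  -> target ignites at step 2
Step 3: cell (2,5)='.' (+7 fires, +7 burnt)
Step 4: cell (2,5)='.' (+7 fires, +7 burnt)
Step 5: cell (2,5)='.' (+2 fires, +7 burnt)
Step 6: cell (2,5)='.' (+1 fires, +2 burnt)
Step 7: cell (2,5)='.' (+0 fires, +1 burnt)
  fire out at step 7

2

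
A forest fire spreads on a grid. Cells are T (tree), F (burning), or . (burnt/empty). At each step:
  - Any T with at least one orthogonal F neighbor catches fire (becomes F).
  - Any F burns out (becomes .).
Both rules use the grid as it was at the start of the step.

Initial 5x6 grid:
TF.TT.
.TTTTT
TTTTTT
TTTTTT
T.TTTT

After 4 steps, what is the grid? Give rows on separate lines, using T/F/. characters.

Step 1: 2 trees catch fire, 1 burn out
  F..TT.
  .FTTTT
  TTTTTT
  TTTTTT
  T.TTTT
Step 2: 2 trees catch fire, 2 burn out
  ...TT.
  ..FTTT
  TFTTTT
  TTTTTT
  T.TTTT
Step 3: 4 trees catch fire, 2 burn out
  ...TT.
  ...FTT
  F.FTTT
  TFTTTT
  T.TTTT
Step 4: 5 trees catch fire, 4 burn out
  ...FT.
  ....FT
  ...FTT
  F.FTTT
  T.TTTT

...FT.
....FT
...FTT
F.FTTT
T.TTTT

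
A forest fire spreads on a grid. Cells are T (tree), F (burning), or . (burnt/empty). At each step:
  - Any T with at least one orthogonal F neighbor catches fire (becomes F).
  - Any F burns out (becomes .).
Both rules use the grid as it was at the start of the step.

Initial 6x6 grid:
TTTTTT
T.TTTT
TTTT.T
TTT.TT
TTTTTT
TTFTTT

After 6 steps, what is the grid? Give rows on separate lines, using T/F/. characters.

Step 1: 3 trees catch fire, 1 burn out
  TTTTTT
  T.TTTT
  TTTT.T
  TTT.TT
  TTFTTT
  TF.FTT
Step 2: 5 trees catch fire, 3 burn out
  TTTTTT
  T.TTTT
  TTTT.T
  TTF.TT
  TF.FTT
  F...FT
Step 3: 5 trees catch fire, 5 burn out
  TTTTTT
  T.TTTT
  TTFT.T
  TF..TT
  F...FT
  .....F
Step 4: 6 trees catch fire, 5 burn out
  TTTTTT
  T.FTTT
  TF.F.T
  F...FT
  .....F
  ......
Step 5: 4 trees catch fire, 6 burn out
  TTFTTT
  T..FTT
  F....T
  .....F
  ......
  ......
Step 6: 5 trees catch fire, 4 burn out
  TF.FTT
  F...FT
  .....F
  ......
  ......
  ......

TF.FTT
F...FT
.....F
......
......
......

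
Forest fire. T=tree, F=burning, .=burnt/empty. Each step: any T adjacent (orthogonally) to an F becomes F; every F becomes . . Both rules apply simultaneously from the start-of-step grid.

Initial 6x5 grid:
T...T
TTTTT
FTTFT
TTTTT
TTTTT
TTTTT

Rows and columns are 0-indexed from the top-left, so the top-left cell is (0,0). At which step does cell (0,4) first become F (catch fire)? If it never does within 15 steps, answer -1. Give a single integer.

Step 1: cell (0,4)='T' (+7 fires, +2 burnt)
Step 2: cell (0,4)='T' (+9 fires, +7 burnt)
Step 3: cell (0,4)='F' (+6 fires, +9 burnt)
  -> target ignites at step 3
Step 4: cell (0,4)='.' (+3 fires, +6 burnt)
Step 5: cell (0,4)='.' (+0 fires, +3 burnt)
  fire out at step 5

3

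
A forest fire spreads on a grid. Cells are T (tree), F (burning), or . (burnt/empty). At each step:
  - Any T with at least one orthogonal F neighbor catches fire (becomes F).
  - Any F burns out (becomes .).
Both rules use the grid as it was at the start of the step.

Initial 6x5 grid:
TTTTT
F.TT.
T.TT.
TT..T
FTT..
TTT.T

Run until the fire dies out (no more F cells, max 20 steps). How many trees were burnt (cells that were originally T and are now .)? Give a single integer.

Answer: 17

Derivation:
Step 1: +5 fires, +2 burnt (F count now 5)
Step 2: +4 fires, +5 burnt (F count now 4)
Step 3: +2 fires, +4 burnt (F count now 2)
Step 4: +2 fires, +2 burnt (F count now 2)
Step 5: +3 fires, +2 burnt (F count now 3)
Step 6: +1 fires, +3 burnt (F count now 1)
Step 7: +0 fires, +1 burnt (F count now 0)
Fire out after step 7
Initially T: 19, now '.': 28
Total burnt (originally-T cells now '.'): 17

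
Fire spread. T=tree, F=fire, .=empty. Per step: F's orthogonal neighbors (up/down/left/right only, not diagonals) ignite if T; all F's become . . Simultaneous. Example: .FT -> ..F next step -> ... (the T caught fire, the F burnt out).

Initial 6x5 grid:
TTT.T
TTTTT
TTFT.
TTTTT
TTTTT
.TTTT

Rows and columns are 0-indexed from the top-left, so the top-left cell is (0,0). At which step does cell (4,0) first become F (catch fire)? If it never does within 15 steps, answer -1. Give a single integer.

Step 1: cell (4,0)='T' (+4 fires, +1 burnt)
Step 2: cell (4,0)='T' (+7 fires, +4 burnt)
Step 3: cell (4,0)='T' (+8 fires, +7 burnt)
Step 4: cell (4,0)='F' (+6 fires, +8 burnt)
  -> target ignites at step 4
Step 5: cell (4,0)='.' (+1 fires, +6 burnt)
Step 6: cell (4,0)='.' (+0 fires, +1 burnt)
  fire out at step 6

4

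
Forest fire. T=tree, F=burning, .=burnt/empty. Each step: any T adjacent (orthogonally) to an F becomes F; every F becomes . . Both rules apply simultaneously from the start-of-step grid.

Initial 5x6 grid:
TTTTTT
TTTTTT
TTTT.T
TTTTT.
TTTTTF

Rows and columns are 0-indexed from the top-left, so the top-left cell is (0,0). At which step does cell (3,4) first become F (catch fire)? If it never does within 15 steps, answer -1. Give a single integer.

Step 1: cell (3,4)='T' (+1 fires, +1 burnt)
Step 2: cell (3,4)='F' (+2 fires, +1 burnt)
  -> target ignites at step 2
Step 3: cell (3,4)='.' (+2 fires, +2 burnt)
Step 4: cell (3,4)='.' (+3 fires, +2 burnt)
Step 5: cell (3,4)='.' (+4 fires, +3 burnt)
Step 6: cell (3,4)='.' (+5 fires, +4 burnt)
Step 7: cell (3,4)='.' (+5 fires, +5 burnt)
Step 8: cell (3,4)='.' (+4 fires, +5 burnt)
Step 9: cell (3,4)='.' (+1 fires, +4 burnt)
Step 10: cell (3,4)='.' (+0 fires, +1 burnt)
  fire out at step 10

2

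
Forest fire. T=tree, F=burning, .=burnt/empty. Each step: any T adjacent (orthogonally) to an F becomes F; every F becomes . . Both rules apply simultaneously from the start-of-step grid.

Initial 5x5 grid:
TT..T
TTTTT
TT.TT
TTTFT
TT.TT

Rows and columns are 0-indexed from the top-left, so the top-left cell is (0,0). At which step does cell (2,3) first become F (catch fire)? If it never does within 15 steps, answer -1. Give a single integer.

Step 1: cell (2,3)='F' (+4 fires, +1 burnt)
  -> target ignites at step 1
Step 2: cell (2,3)='.' (+4 fires, +4 burnt)
Step 3: cell (2,3)='.' (+5 fires, +4 burnt)
Step 4: cell (2,3)='.' (+4 fires, +5 burnt)
Step 5: cell (2,3)='.' (+2 fires, +4 burnt)
Step 6: cell (2,3)='.' (+1 fires, +2 burnt)
Step 7: cell (2,3)='.' (+0 fires, +1 burnt)
  fire out at step 7

1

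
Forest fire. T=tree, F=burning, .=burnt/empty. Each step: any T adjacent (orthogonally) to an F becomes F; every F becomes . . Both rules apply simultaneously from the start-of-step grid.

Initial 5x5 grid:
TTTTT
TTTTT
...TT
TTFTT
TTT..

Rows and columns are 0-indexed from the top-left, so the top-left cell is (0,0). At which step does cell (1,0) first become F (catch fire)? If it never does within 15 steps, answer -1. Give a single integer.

Step 1: cell (1,0)='T' (+3 fires, +1 burnt)
Step 2: cell (1,0)='T' (+4 fires, +3 burnt)
Step 3: cell (1,0)='T' (+3 fires, +4 burnt)
Step 4: cell (1,0)='T' (+3 fires, +3 burnt)
Step 5: cell (1,0)='T' (+3 fires, +3 burnt)
Step 6: cell (1,0)='F' (+2 fires, +3 burnt)
  -> target ignites at step 6
Step 7: cell (1,0)='.' (+1 fires, +2 burnt)
Step 8: cell (1,0)='.' (+0 fires, +1 burnt)
  fire out at step 8

6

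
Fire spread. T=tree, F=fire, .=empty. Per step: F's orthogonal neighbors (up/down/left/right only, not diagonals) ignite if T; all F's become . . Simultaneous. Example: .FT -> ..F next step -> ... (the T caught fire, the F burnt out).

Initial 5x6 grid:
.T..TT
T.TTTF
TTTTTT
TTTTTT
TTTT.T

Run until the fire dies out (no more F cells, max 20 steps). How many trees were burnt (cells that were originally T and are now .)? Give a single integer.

Answer: 23

Derivation:
Step 1: +3 fires, +1 burnt (F count now 3)
Step 2: +4 fires, +3 burnt (F count now 4)
Step 3: +4 fires, +4 burnt (F count now 4)
Step 4: +2 fires, +4 burnt (F count now 2)
Step 5: +3 fires, +2 burnt (F count now 3)
Step 6: +3 fires, +3 burnt (F count now 3)
Step 7: +3 fires, +3 burnt (F count now 3)
Step 8: +1 fires, +3 burnt (F count now 1)
Step 9: +0 fires, +1 burnt (F count now 0)
Fire out after step 9
Initially T: 24, now '.': 29
Total burnt (originally-T cells now '.'): 23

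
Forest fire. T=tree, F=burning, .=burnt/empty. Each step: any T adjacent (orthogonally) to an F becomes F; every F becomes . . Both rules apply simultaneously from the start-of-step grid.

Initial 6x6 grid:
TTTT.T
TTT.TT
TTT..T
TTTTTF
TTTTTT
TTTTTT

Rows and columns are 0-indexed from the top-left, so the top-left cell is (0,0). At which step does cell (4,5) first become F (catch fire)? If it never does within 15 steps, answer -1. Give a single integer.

Step 1: cell (4,5)='F' (+3 fires, +1 burnt)
  -> target ignites at step 1
Step 2: cell (4,5)='.' (+4 fires, +3 burnt)
Step 3: cell (4,5)='.' (+5 fires, +4 burnt)
Step 4: cell (4,5)='.' (+4 fires, +5 burnt)
Step 5: cell (4,5)='.' (+5 fires, +4 burnt)
Step 6: cell (4,5)='.' (+5 fires, +5 burnt)
Step 7: cell (4,5)='.' (+4 fires, +5 burnt)
Step 8: cell (4,5)='.' (+1 fires, +4 burnt)
Step 9: cell (4,5)='.' (+0 fires, +1 burnt)
  fire out at step 9

1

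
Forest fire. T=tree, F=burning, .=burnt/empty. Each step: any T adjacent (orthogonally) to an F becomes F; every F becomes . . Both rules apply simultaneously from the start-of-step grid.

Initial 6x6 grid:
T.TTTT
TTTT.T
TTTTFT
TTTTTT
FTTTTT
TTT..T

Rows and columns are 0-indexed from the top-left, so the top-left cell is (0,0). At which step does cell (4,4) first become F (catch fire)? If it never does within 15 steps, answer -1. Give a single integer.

Step 1: cell (4,4)='T' (+6 fires, +2 burnt)
Step 2: cell (4,4)='F' (+10 fires, +6 burnt)
  -> target ignites at step 2
Step 3: cell (4,4)='.' (+9 fires, +10 burnt)
Step 4: cell (4,4)='.' (+5 fires, +9 burnt)
Step 5: cell (4,4)='.' (+0 fires, +5 burnt)
  fire out at step 5

2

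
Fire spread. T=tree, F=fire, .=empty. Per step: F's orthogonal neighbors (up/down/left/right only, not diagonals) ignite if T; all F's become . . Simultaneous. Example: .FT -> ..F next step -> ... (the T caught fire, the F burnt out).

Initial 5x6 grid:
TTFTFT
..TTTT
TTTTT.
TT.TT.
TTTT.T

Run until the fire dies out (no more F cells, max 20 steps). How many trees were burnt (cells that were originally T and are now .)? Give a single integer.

Answer: 21

Derivation:
Step 1: +5 fires, +2 burnt (F count now 5)
Step 2: +5 fires, +5 burnt (F count now 5)
Step 3: +3 fires, +5 burnt (F count now 3)
Step 4: +3 fires, +3 burnt (F count now 3)
Step 5: +3 fires, +3 burnt (F count now 3)
Step 6: +2 fires, +3 burnt (F count now 2)
Step 7: +0 fires, +2 burnt (F count now 0)
Fire out after step 7
Initially T: 22, now '.': 29
Total burnt (originally-T cells now '.'): 21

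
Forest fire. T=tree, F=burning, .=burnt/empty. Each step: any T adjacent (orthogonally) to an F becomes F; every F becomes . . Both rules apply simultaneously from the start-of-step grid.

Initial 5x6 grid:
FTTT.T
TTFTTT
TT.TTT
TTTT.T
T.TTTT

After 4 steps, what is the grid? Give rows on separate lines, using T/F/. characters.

Step 1: 5 trees catch fire, 2 burn out
  .FFT.T
  FF.FTT
  TT.TTT
  TTTT.T
  T.TTTT
Step 2: 5 trees catch fire, 5 burn out
  ...F.T
  ....FT
  FF.FTT
  TTTT.T
  T.TTTT
Step 3: 5 trees catch fire, 5 burn out
  .....T
  .....F
  ....FT
  FFTF.T
  T.TTTT
Step 4: 5 trees catch fire, 5 burn out
  .....F
  ......
  .....F
  ..F..T
  F.TFTT

.....F
......
.....F
..F..T
F.TFTT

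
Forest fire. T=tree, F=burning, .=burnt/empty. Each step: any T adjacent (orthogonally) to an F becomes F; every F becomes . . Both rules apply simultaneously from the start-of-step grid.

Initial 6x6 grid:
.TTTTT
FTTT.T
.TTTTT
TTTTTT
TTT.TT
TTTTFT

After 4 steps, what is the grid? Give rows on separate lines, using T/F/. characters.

Step 1: 4 trees catch fire, 2 burn out
  .TTTTT
  .FTT.T
  .TTTTT
  TTTTTT
  TTT.FT
  TTTF.F
Step 2: 6 trees catch fire, 4 burn out
  .FTTTT
  ..FT.T
  .FTTTT
  TTTTFT
  TTT..F
  TTF...
Step 3: 9 trees catch fire, 6 burn out
  ..FTTT
  ...F.T
  ..FTFT
  TFTF.F
  TTF...
  TF....
Step 4: 7 trees catch fire, 9 burn out
  ...FTT
  .....T
  ...F.F
  F.F...
  TF....
  F.....

...FTT
.....T
...F.F
F.F...
TF....
F.....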